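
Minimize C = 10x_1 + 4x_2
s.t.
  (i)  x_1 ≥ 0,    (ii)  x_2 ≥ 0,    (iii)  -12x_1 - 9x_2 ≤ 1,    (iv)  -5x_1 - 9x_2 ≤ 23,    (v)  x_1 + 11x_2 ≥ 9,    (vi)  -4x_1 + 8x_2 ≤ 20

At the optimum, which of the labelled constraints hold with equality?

(i) and (v)

Extreme points and C = 10x_1 + 4x_2:
  (0, 9/11) → C = 36/11
  (0, 5/2) → C = 10
  (9, 0) → C = 90
The feasible region is unbounded (it extends along (2, 1), (1, 0)), but C strictly increases along every unbounded feasible direction, so there is no improving ray and the minimum is attained at a vertex.

The minimum is at (0, 9/11). Substituting into each constraint, equality holds for (i) and (v); the remaining constraints have slack.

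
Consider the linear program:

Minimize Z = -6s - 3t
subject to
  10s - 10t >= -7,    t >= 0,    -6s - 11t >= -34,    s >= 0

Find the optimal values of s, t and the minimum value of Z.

Feasible corners and Z = -6s - 3t:
  (263/170, 191/85) → Z = -1362/85
  (0, 7/10) → Z = -21/10
  (17/3, 0) → Z = -34
  (0, 0) → Z = 0

The binding constraints are t = 0 and -6s - 11t = -34.
Solving simultaneously gives s = 17/3, t = 0.

s = 17/3, t = 0, minimum Z = -34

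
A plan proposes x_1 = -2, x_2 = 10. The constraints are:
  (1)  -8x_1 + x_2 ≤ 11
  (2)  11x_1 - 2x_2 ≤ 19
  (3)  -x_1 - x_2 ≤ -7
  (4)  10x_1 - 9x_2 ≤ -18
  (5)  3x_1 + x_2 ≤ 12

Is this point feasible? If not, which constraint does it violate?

Constraint (1): -8x_1 + x_2 = 26, which is not ≤ 11. All other constraints are satisfied.

not feasible — violates (1)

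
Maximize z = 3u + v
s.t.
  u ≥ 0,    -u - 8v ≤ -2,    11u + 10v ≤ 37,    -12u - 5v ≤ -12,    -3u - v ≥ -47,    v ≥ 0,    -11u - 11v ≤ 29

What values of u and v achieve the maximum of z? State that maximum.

Vertices and z = 3u + v:
  (0, 37/10) → z = 37/10
  (0, 12/5) → z = 12/5
  (86/91, 12/91) → z = 270/91
  (2, 0) → z = 6
  (37/11, 0) → z = 111/11

u = 37/11, v = 0, maximum z = 111/11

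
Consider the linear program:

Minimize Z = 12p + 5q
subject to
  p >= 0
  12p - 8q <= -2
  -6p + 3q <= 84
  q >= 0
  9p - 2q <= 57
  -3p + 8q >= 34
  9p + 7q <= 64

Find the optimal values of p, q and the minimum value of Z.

p = 0, q = 17/4, minimum Z = 85/4

Corner points and Z = 12p + 5q:
  (0, 17/4) → Z = 85/4
  (0, 64/7) → Z = 320/7
  (274/93, 166/31) → Z = 1926/31

The optimum lies where p = 0 and -3p + 8q = 34.
Solving simultaneously gives p = 0, q = 17/4.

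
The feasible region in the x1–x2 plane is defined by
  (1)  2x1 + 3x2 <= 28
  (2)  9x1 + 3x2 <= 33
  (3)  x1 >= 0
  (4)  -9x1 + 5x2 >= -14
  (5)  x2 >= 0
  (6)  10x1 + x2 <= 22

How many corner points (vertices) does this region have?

Intersecting each pair of boundary lines and keeping only the points that satisfy every inequality leaves:
  (5/7, 62/7)
  (0, 28/3)
  (11/7, 44/7)
  (0, 0)
  (14/9, 0)
  (124/59, 58/59)

6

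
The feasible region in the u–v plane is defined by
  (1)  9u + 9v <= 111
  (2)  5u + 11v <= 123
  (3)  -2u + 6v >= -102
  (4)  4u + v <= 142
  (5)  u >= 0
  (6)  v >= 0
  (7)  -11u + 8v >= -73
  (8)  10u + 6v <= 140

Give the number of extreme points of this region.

Pairwise boundary intersections that survive every other constraint:
  (19/9, 92/9)
  (515/57, 188/57)
  (0, 123/11)
  (0, 0)
  (73/11, 0)

5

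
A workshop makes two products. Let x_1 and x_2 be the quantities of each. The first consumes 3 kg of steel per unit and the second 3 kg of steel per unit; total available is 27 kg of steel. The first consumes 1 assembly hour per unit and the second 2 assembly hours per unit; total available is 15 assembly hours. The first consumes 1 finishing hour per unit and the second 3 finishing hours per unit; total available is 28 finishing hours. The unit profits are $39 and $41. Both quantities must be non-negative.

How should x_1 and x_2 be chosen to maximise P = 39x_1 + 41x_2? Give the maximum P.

x_1 = 3, x_2 = 6, maximum P = 363

Feasible corners and P = 39x_1 + 41x_2:
  (0, 0) → P = 0
  (0, 15/2) → P = 615/2
  (9, 0) → P = 351
  (3, 6) → P = 363

The optimum lies where 3x_1 + 3x_2 = 27 and x_1 + 2x_2 = 15.
Solving simultaneously gives x_1 = 3, x_2 = 6.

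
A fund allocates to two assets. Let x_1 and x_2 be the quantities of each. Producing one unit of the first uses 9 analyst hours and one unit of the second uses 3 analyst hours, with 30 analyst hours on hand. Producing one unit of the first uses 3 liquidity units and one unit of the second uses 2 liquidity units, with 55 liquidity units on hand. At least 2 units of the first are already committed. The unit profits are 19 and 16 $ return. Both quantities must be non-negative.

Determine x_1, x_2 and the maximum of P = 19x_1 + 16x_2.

Feasible corners and P = 19x_1 + 16x_2:
  (10/3, 0) → P = 190/3
  (2, 0) → P = 38
  (2, 4) → P = 102

x_1 = 2, x_2 = 4, maximum P = 102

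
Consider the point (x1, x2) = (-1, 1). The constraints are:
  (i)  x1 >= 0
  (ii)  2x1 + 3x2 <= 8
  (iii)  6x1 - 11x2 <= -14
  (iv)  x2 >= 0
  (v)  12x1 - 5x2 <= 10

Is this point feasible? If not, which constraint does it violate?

not feasible — violates (i)

Constraint (i): x1 = -1, which is not ≥ 0. All other constraints are satisfied.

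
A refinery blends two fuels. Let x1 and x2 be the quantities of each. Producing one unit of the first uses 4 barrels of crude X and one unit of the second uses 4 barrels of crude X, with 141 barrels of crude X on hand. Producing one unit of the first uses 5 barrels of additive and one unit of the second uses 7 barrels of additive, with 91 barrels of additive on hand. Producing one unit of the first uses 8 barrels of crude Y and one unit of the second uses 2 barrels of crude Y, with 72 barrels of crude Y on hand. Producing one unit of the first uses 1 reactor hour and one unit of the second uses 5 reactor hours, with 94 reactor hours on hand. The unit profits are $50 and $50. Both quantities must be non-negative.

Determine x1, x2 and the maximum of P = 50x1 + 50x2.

x1 = 7, x2 = 8, maximum P = 750

Feasible corners and P = 50x1 + 50x2:
  (0, 0) → P = 0
  (0, 13) → P = 650
  (9, 0) → P = 450
  (7, 8) → P = 750

At the optimal vertex, 5x1 + 7x2 = 91 and 8x1 + 2x2 = 72.
Solving simultaneously gives x1 = 7, x2 = 8.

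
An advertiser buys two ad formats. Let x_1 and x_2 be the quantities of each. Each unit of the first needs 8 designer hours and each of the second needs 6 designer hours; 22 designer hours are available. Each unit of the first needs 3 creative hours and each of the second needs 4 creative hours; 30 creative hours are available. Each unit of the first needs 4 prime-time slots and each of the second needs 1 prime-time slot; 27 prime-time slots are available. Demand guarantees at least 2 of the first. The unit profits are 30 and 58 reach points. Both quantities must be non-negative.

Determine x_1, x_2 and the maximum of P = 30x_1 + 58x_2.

x_1 = 2, x_2 = 1, maximum P = 118

Extreme points and P = 30x_1 + 58x_2:
  (11/4, 0) → P = 165/2
  (2, 0) → P = 60
  (2, 1) → P = 118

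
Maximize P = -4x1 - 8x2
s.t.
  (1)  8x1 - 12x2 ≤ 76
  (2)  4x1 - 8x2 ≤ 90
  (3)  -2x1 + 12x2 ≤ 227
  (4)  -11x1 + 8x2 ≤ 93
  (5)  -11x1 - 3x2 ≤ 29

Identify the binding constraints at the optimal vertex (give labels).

(1) and (5)

Vertices and P = -4x1 - 8x2:
  (101/2, 82/3) → P = -1262/3
  (-10/13, -89/13) → P = 752/13
  (175/29, 2311/116) → P = -5322/29
  (-511/121, 64/11) → P = -3588/121

The maximum is at (-10/13, -89/13). Substituting into each constraint, equality holds for (1) and (5); the remaining constraints have slack.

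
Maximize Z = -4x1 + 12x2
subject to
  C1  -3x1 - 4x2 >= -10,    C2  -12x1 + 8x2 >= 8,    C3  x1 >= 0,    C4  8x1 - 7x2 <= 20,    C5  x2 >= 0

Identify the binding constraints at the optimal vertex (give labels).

Vertices and Z = -4x1 + 12x2:
  (2/3, 2) → Z = 64/3
  (0, 5/2) → Z = 30
  (0, 1) → Z = 12

The maximum is at (0, 5/2). Substituting into each constraint, equality holds for C1 and C3; the remaining constraints have slack.

C1 and C3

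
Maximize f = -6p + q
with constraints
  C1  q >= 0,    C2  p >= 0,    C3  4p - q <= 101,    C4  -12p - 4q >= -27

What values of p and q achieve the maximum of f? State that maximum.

p = 0, q = 27/4, maximum f = 27/4

Feasible corners and f = -6p + q:
  (0, 0) → f = 0
  (9/4, 0) → f = -27/2
  (0, 27/4) → f = 27/4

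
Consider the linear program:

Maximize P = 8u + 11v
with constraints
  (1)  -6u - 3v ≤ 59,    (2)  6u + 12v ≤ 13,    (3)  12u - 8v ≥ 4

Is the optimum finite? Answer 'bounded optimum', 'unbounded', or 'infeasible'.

From the feasible point (-115/21, -61/7), moving in the direction (12, -6) keeps every constraint satisfied while P increases without bound.

unbounded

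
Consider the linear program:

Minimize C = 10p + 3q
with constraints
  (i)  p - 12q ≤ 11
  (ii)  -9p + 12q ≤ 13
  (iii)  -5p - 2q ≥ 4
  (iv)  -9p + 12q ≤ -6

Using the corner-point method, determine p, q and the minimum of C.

Feasible corners and C = 10p + 3q:
  (-13/31, -59/62) → C = -437/62
  (-5/8, -31/32) → C = -293/32
  (-6/13, -11/13) → C = -93/13

p = -5/8, q = -31/32, minimum C = -293/32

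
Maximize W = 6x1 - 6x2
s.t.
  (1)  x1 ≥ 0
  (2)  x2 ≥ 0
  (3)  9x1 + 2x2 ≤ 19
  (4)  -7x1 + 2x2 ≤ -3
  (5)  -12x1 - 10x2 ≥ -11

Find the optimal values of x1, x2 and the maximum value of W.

At the optimal vertex, x2 = 0 and -12x1 - 10x2 = -11.
Solving simultaneously gives x1 = 11/12, x2 = 0.

x1 = 11/12, x2 = 0, maximum W = 11/2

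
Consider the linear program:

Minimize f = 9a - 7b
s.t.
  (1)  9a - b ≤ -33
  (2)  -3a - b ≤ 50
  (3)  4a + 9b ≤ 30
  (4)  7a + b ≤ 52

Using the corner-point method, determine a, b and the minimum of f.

a = -480/23, b = 290/23, minimum f = -6350/23

Feasible corners and f = 9a - 7b:
  (-83/12, -117/4) → f = 285/2
  (-267/85, 402/85) → f = -5217/85
  (-480/23, 290/23) → f = -6350/23

The optimum lies where -3a - b = 50 and 4a + 9b = 30.
Solving simultaneously gives a = -480/23, b = 290/23.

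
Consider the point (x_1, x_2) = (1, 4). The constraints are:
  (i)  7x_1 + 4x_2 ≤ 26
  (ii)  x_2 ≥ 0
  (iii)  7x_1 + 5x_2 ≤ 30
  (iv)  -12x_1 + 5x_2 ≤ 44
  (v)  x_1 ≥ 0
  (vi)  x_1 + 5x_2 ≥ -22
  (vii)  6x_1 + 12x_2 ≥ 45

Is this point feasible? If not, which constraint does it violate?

feasible

(i): 23 ≤ 26 ✓
(ii): 4 ≥ 0 ✓
(iii): 27 ≤ 30 ✓
(iv): 8 ≤ 44 ✓
(v): 1 ≥ 0 ✓
(vi): 21 ≥ -22 ✓
(vii): 54 ≥ 45 ✓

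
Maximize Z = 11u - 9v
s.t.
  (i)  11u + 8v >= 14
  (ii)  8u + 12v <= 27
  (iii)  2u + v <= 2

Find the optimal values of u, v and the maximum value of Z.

Corner points and Z = 11u - 9v:
  (-12/17, 185/68) → Z = -129/4
  (2/5, 6/5) → Z = -32/5
  (-3/16, 19/8) → Z = -375/16

u = 2/5, v = 6/5, maximum Z = -32/5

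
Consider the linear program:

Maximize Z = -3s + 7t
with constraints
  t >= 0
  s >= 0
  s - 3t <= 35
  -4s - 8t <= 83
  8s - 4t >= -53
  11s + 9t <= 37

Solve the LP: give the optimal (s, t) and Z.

s = 0, t = 37/9, maximum Z = 259/9

Feasible corners and Z = -3s + 7t:
  (0, 0) → Z = 0
  (37/11, 0) → Z = -111/11
  (0, 37/9) → Z = 259/9

The binding constraints are s = 0 and 11s + 9t = 37.
Solving simultaneously gives s = 0, t = 37/9.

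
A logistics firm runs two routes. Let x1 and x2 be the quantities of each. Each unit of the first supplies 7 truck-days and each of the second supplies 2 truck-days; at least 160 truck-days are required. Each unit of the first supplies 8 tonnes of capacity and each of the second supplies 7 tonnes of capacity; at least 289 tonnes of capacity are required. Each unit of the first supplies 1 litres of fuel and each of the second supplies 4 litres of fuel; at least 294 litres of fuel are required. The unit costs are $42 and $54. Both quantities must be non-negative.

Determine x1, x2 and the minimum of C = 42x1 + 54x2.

x1 = 2, x2 = 73, minimum C = 4026

Corner points and C = 42x1 + 54x2:
  (0, 80) → C = 4320
  (294, 0) → C = 12348
  (2, 73) → C = 4026
The feasible region is unbounded (it extends along (0, 1), (1, 0)), but C strictly increases along every unbounded feasible direction, so there is no improving ray and the minimum is attained at a vertex.

At the optimal vertex, 7x1 + 2x2 = 160 and x1 + 4x2 = 294.
Solving simultaneously gives x1 = 2, x2 = 73.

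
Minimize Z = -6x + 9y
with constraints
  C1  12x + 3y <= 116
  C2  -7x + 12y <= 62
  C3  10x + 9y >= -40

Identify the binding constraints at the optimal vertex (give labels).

C1 and C3

Vertices and Z = -6x + 9y:
  (402/55, 1556/165) → Z = 2256/55
  (194/13, -820/39) → Z = -3624/13
  (-346/61, 340/183) → Z = 3096/61

The minimum is at (194/13, -820/39). Substituting into each constraint, equality holds for C1 and C3; the remaining constraints have slack.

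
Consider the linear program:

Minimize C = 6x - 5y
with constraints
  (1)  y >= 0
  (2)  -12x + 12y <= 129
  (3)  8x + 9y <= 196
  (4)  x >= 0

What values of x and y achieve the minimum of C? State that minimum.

x = 0, y = 43/4, minimum C = -215/4

Feasible corners and C = 6x - 5y:
  (49/2, 0) → C = 147
  (0, 0) → C = 0
  (397/68, 282/17) → C = -1629/34
  (0, 43/4) → C = -215/4

At the optimal vertex, -12x + 12y = 129 and x = 0.
Solving simultaneously gives x = 0, y = 43/4.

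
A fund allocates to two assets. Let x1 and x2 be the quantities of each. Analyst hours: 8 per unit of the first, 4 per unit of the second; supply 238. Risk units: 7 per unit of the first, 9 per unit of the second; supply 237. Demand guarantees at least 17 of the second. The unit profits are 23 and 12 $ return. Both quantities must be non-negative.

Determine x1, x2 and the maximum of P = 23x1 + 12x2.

x1 = 12, x2 = 17, maximum P = 480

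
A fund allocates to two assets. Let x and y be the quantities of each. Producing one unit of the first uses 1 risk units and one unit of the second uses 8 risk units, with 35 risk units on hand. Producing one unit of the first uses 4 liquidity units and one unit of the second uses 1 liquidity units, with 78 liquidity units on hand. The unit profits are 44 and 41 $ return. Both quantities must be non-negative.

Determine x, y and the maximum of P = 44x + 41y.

Feasible corners and P = 44x + 41y:
  (0, 0) → P = 0
  (0, 35/8) → P = 1435/8
  (39/2, 0) → P = 858
  (19, 2) → P = 918

The binding constraints are x + 8y = 35 and 4x + y = 78.
Solving simultaneously gives x = 19, y = 2.

x = 19, y = 2, maximum P = 918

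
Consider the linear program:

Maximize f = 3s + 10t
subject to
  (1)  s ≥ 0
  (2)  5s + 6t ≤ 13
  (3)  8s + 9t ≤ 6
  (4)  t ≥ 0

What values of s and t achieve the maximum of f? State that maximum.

s = 0, t = 2/3, maximum f = 20/3

Feasible corners and f = 3s + 10t:
  (0, 2/3) → f = 20/3
  (0, 0) → f = 0
  (3/4, 0) → f = 9/4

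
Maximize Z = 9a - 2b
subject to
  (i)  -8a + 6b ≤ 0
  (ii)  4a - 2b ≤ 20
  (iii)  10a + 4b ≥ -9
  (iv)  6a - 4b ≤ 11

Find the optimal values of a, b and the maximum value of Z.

a = 15, b = 20, maximum Z = 95

Extreme points and Z = 9a - 2b:
  (15, 20) → Z = 95
  (-27/46, -18/23) → Z = -171/46
  (29/2, 19) → Z = 185/2
  (1/8, -41/16) → Z = 25/4

The optimum lies where -8a + 6b = 0 and 4a - 2b = 20.
Solving simultaneously gives a = 15, b = 20.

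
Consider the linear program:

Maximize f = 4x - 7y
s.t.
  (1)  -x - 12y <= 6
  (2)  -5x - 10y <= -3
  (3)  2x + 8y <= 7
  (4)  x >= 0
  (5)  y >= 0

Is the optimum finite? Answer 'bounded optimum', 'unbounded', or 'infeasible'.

Extreme points and f = 4x - 7y:
  (0, 3/10) → f = -21/10
  (3/5, 0) → f = 12/5
  (0, 7/8) → f = -49/8
  (7/2, 0) → f = 14
The feasible region has finitely many vertices and no improving ray; the maximum is 14 at (7/2, 0).

bounded optimum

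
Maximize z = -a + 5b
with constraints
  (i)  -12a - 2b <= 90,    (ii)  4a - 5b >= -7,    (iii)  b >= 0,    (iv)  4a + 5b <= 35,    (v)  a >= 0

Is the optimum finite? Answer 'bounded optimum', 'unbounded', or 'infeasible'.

Vertices and z = -a + 5b:
  (7/2, 21/5) → z = 35/2
  (0, 7/5) → z = 7
  (35/4, 0) → z = -35/4
  (0, 0) → z = 0
The feasible region has finitely many vertices and no improving ray; the maximum is 35/2 at (7/2, 21/5).

bounded optimum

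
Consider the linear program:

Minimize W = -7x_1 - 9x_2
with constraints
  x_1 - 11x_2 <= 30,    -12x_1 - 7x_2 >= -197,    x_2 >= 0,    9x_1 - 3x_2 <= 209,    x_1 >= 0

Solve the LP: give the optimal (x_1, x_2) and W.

x_1 = 0, x_2 = 197/7, minimum W = -1773/7

Corner points and W = -7x_1 - 9x_2:
  (197/12, 0) → W = -1379/12
  (0, 197/7) → W = -1773/7
  (0, 0) → W = 0

The binding constraints are -12x_1 - 7x_2 = -197 and x_1 = 0.
Solving simultaneously gives x_1 = 0, x_2 = 197/7.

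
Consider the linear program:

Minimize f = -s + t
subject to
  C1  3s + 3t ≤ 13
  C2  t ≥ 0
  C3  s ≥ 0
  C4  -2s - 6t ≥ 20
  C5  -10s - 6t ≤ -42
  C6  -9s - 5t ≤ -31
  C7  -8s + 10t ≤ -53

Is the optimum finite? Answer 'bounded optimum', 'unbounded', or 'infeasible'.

infeasible

The boundaries 3s + 3t = 13 and -2s - 6t = 20 meet at (23/2, -43/6), but that point violates t ≥ 0. Every candidate vertex is excluded by some other constraint, so the feasible region is empty.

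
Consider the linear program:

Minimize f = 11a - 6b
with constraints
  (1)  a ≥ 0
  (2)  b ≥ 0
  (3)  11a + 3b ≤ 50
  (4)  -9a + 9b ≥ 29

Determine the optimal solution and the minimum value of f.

a = 0, b = 50/3, minimum f = -100

Feasible corners and f = 11a - 6b:
  (0, 50/3) → f = -100
  (0, 29/9) → f = -58/3
  (121/42, 769/126) → f = -69/14

At the optimal vertex, a = 0 and 11a + 3b = 50.
Solving simultaneously gives a = 0, b = 50/3.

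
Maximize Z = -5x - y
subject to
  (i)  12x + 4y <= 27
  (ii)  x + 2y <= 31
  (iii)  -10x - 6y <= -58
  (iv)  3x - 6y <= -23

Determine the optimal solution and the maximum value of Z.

x = -5, y = 18, maximum Z = 7

Vertices and Z = -5x - y:
  (-7/2, 69/4) → Z = 1/4
  (-35/16, 213/16) → Z = -19/8
  (-5, 18) → Z = 7

The optimum lies where x + 2y = 31 and -10x - 6y = -58.
Solving simultaneously gives x = -5, y = 18.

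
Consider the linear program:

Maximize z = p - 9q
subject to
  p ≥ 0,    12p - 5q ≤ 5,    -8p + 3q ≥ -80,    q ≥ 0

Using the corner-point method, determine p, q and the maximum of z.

p = 5/12, q = 0, maximum z = 5/12

Extreme points and z = p - 9q:
  (0, 0) → z = 0
  (385/4, 230) → z = -7895/4
  (5/12, 0) → z = 5/12
The feasible region is unbounded (it extends along (0, 1), (3, 8)), but z strictly decreases along every unbounded feasible direction, so there is no improving ray and the maximum is attained at a vertex.

The optimum lies where 12p - 5q = 5 and q = 0.
Solving simultaneously gives p = 5/12, q = 0.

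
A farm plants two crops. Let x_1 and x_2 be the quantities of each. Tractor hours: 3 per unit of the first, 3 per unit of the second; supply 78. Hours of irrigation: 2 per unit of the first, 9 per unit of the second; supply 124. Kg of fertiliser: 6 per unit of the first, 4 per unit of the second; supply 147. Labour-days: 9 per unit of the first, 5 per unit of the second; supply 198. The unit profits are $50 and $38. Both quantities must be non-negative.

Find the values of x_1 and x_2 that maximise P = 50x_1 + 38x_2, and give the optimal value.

x_1 = 17, x_2 = 9, maximum P = 1192

Vertices and P = 50x_1 + 38x_2:
  (0, 0) → P = 0
  (0, 124/9) → P = 4712/9
  (22, 0) → P = 1100
  (110/7, 72/7) → P = 8236/7
  (17, 9) → P = 1192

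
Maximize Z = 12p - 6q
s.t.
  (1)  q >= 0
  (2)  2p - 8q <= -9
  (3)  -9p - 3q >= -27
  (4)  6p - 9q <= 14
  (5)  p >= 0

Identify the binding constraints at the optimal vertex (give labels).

Feasible corners and Z = 12p - 6q:
  (63/26, 45/26) → Z = 243/13
  (0, 9/8) → Z = -27/4
  (0, 9) → Z = -54

The maximum is at (63/26, 45/26). Substituting into each constraint, equality holds for (2) and (3); the remaining constraints have slack.

(2) and (3)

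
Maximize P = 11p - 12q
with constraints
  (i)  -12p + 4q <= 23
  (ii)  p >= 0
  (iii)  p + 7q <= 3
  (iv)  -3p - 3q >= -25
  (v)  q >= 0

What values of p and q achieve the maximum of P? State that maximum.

Extreme points and P = 11p - 12q:
  (0, 3/7) → P = -36/7
  (0, 0) → P = 0
  (3, 0) → P = 33

The optimum lies where p + 7q = 3 and q = 0.
Solving simultaneously gives p = 3, q = 0.

p = 3, q = 0, maximum P = 33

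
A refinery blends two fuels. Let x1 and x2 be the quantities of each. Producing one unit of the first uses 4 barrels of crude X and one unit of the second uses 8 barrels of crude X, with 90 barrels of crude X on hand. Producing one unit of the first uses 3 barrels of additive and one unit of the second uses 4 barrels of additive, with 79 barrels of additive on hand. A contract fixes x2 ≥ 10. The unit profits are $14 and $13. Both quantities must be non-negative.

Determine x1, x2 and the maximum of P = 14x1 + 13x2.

Extreme points and P = 14x1 + 13x2:
  (0, 45/4) → P = 585/4
  (0, 10) → P = 130
  (5/2, 10) → P = 165

x1 = 5/2, x2 = 10, maximum P = 165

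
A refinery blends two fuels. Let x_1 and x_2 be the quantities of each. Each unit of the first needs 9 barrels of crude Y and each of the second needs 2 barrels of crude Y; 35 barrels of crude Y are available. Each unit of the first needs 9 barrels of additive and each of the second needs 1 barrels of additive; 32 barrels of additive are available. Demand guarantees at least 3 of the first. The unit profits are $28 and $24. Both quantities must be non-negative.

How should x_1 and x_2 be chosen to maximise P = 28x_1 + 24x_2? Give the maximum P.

Feasible corners and P = 28x_1 + 24x_2:
  (32/9, 0) → P = 896/9
  (3, 0) → P = 84
  (29/9, 3) → P = 1460/9
  (3, 4) → P = 180

The optimum lies where 9x_1 + 2x_2 = 35 and x_1 = 3.
Solving simultaneously gives x_1 = 3, x_2 = 4.

x_1 = 3, x_2 = 4, maximum P = 180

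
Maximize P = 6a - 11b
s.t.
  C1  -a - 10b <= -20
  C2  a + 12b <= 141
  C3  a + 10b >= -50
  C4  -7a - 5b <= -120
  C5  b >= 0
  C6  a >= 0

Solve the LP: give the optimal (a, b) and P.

a = 141, b = 0, maximum P = 846

Feasible corners and P = 6a - 11b:
  (220/13, 4/13) → P = 1276/13
  (20, 0) → P = 120
  (735/79, 867/79) → P = -5127/79
  (141, 0) → P = 846

At the optimal vertex, a + 12b = 141 and b = 0.
Solving simultaneously gives a = 141, b = 0.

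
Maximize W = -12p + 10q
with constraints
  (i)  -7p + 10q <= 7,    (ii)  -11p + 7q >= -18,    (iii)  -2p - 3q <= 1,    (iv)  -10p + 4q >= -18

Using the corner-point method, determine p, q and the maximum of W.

p = -31/41, q = 7/41, maximum W = 442/41

The optimum lies where -7p + 10q = 7 and -2p - 3q = 1.
Solving simultaneously gives p = -31/41, q = 7/41.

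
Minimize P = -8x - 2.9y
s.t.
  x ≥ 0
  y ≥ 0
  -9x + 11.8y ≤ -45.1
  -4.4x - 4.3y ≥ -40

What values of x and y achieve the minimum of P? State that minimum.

x = 100/11, y = 0, minimum P = -800/11

Extreme points and P = -8x - 2.9y:
  (451/90, 0) → P = -1804/45
  (100/11, 0) → P = -800/11
  (66593/9062, 8078/4531) → P = -1448991/22655

At the optimal vertex, y = 0 and -4.4x - 4.3y = -40.
Solving simultaneously gives x = 100/11, y = 0.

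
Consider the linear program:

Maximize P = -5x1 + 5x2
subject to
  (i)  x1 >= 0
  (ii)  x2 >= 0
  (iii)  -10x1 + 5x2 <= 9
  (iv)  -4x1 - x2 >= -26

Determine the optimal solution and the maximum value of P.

The binding constraints are -10x1 + 5x2 = 9 and -4x1 - x2 = -26.
Solving simultaneously gives x1 = 121/30, x2 = 148/15.

x1 = 121/30, x2 = 148/15, maximum P = 175/6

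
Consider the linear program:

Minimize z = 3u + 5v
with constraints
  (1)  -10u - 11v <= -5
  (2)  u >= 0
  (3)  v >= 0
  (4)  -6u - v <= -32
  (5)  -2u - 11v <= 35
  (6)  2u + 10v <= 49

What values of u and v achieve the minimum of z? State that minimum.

u = 16/3, v = 0, minimum z = 16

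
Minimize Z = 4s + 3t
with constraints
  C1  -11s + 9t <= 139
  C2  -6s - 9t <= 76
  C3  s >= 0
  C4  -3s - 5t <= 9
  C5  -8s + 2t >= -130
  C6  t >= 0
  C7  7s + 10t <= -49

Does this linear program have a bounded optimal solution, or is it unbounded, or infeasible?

The boundaries -11s + 9t = 139 and s = 0 meet at (0, 139/9), but that point violates 7s + 10t ≤ -49. Every candidate vertex is excluded by some other constraint, so the feasible region is empty.

infeasible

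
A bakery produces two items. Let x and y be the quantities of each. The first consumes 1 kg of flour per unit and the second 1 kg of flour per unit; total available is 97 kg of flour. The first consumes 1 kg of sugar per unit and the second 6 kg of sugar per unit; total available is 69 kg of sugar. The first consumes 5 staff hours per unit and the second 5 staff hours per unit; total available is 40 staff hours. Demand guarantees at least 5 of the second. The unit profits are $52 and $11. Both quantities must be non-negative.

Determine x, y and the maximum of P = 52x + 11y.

Corner points and P = 52x + 11y:
  (0, 8) → P = 88
  (0, 5) → P = 55
  (3, 5) → P = 211

At the optimal vertex, 5x + 5y = 40 and y = 5.
Solving simultaneously gives x = 3, y = 5.

x = 3, y = 5, maximum P = 211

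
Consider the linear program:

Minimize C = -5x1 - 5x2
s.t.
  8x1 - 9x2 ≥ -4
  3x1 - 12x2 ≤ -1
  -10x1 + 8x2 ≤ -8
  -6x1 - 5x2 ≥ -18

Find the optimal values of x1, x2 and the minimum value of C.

x1 = 92/49, x2 = 66/49, minimum C = -790/49

At the optimal vertex, -10x1 + 8x2 = -8 and -6x1 - 5x2 = -18.
Solving simultaneously gives x1 = 92/49, x2 = 66/49.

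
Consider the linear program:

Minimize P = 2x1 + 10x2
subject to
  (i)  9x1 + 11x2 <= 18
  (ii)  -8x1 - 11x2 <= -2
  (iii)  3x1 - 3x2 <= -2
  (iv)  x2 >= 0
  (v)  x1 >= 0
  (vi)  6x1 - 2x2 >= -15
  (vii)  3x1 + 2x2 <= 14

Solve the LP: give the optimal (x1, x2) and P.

Vertices and P = 2x1 + 10x2:
  (8/15, 6/5) → P = 196/15
  (0, 18/11) → P = 180/11
  (0, 2/3) → P = 20/3

At the optimal vertex, 3x1 - 3x2 = -2 and x1 = 0.
Solving simultaneously gives x1 = 0, x2 = 2/3.

x1 = 0, x2 = 2/3, minimum P = 20/3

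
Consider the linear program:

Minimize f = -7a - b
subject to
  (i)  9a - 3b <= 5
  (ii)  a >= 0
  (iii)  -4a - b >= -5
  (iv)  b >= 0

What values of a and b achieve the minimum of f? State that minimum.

Vertices and f = -7a - b:
  (20/21, 25/21) → f = -55/7
  (5/9, 0) → f = -35/9
  (0, 5) → f = -5
  (0, 0) → f = 0

The binding constraints are 9a - 3b = 5 and -4a - b = -5.
Solving simultaneously gives a = 20/21, b = 25/21.

a = 20/21, b = 25/21, minimum f = -55/7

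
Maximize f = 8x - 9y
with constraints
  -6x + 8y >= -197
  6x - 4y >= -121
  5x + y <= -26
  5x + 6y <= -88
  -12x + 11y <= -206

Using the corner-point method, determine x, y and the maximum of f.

x = -11/46, y = -1141/46, maximum f = 10181/46

Extreme points and f = 8x - 9y:
  (-11/46, -1141/46) → f = 10181/46
  (-173/10, -188/5) → f = 200
  (-80/67, -1342/67) → f = 11438/67

The optimum lies where -6x + 8y = -197 and 5x + y = -26.
Solving simultaneously gives x = -11/46, y = -1141/46.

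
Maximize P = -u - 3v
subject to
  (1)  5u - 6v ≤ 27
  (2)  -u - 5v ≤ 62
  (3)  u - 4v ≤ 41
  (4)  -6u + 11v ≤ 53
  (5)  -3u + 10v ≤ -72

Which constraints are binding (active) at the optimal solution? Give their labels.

Feasible corners and P = -u - 3v:
  (-237/31, -337/31) → P = 1248/31
  (-81/16, -279/32) → P = 999/32
  (-52/5, -258/25) → P = 1034/25

The maximum is at (-52/5, -258/25). Substituting into each constraint, equality holds for (2) and (5); the remaining constraints have slack.

(2) and (5)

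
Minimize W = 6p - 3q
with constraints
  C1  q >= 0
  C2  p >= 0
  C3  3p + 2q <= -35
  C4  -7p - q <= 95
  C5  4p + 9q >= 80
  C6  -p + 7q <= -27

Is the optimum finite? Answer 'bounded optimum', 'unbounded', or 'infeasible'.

infeasible

The boundaries q = 0 and -p + 7q = -27 meet at (27, 0), but that point violates 3p + 2q ≤ -35. Every candidate vertex is excluded by some other constraint, so the feasible region is empty.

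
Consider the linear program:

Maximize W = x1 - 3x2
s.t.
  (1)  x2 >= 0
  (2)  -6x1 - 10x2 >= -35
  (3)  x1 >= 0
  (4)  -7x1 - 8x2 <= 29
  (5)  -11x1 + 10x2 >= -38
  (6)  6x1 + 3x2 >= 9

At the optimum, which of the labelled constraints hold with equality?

(1) and (5)

Extreme points and W = x1 - 3x2:
  (38/11, 0) → W = 38/11
  (3/2, 0) → W = 3/2
  (0, 7/2) → W = -21/2
  (73/17, 157/170) → W = 259/170
  (0, 3) → W = -9

The maximum is at (38/11, 0). Substituting into each constraint, equality holds for (1) and (5); the remaining constraints have slack.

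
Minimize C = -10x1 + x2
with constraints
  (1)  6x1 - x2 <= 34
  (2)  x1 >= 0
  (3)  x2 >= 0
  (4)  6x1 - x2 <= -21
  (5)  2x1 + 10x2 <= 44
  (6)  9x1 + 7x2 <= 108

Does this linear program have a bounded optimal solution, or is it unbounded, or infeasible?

The boundaries 6x1 - x2 = 34 and x2 = 0 meet at (17/3, 0), but that point violates 6x1 - x2 ≤ -21. Every candidate vertex is excluded by some other constraint, so the feasible region is empty.

infeasible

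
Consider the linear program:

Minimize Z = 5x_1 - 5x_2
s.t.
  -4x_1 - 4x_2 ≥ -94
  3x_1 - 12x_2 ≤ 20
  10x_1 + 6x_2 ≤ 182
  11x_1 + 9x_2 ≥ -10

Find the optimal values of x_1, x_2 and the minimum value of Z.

x_1 = -443/4, x_2 = 537/4, minimum Z = -1225

Feasible corners and Z = 5x_1 - 5x_2:
  (41/4, 53/4) → Z = -15
  (-443/4, 537/4) → Z = -1225
  (384/23, 173/69) → Z = 4895/69
  (20/53, -250/159) → Z = 1550/159

The optimum lies where -4x_1 - 4x_2 = -94 and 11x_1 + 9x_2 = -10.
Solving simultaneously gives x_1 = -443/4, x_2 = 537/4.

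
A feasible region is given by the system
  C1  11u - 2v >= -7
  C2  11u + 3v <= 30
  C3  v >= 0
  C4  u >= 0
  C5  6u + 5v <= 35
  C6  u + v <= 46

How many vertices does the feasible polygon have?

Intersecting each pair of boundary lines and keeping only the points that satisfy every inequality leaves:
  (0, 7/2)
  (35/67, 427/67)
  (30/11, 0)
  (45/37, 205/37)
  (0, 0)

5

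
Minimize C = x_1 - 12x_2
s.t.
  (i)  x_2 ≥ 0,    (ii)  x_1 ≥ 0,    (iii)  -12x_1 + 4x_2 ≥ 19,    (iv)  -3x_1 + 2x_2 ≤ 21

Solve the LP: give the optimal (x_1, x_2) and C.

x_1 = 23/6, x_2 = 65/4, minimum C = -1147/6

Vertices and C = x_1 - 12x_2:
  (0, 19/4) → C = -57
  (0, 21/2) → C = -126
  (23/6, 65/4) → C = -1147/6

The optimum lies where -12x_1 + 4x_2 = 19 and -3x_1 + 2x_2 = 21.
Solving simultaneously gives x_1 = 23/6, x_2 = 65/4.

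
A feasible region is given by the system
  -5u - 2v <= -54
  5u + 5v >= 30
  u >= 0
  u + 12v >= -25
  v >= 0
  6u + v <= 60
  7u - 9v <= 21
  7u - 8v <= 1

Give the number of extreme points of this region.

Intersecting each pair of boundary lines and keeping only the points that satisfy every inequality leaves:
  (0, 27)
  (217/27, 373/54)
  (0, 60)
  (481/55, 414/55)

4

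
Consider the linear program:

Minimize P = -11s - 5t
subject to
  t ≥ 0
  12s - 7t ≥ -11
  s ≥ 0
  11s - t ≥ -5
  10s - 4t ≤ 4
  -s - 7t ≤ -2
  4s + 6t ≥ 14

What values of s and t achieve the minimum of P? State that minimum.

Vertices and P = -11s - 5t:
  (36/11, 79/11) → P = -791/11
  (8/25, 53/25) → P = -353/25
  (20/19, 31/19) → P = -375/19

s = 36/11, t = 79/11, minimum P = -791/11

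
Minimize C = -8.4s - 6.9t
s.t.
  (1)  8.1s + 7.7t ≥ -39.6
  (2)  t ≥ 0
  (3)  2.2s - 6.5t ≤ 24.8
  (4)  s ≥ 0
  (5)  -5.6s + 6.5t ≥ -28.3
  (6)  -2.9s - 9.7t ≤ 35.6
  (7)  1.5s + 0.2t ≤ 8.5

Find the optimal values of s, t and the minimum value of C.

s = 0, t = 42.5, minimum C = -293.25

Vertices and C = -8.4s - 6.9t:
  (0, 0) → C = 0
  (283/56, 0) → C = -849/20
  (0, 85/2) → C = -1173/4
  (6091/1087, 515/1087) → C = -547179/10870

The binding constraints are s = 0 and 1.5s + 0.2t = 8.5.
Solving simultaneously gives s = 0, t = 85/2.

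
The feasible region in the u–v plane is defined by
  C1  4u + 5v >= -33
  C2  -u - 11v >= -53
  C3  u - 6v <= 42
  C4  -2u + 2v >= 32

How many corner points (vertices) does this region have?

Intersecting each pair of boundary lines and keeping only the points that satisfy every inequality leaves:
  (-628/39, 245/39)
  (-113/9, 31/9)
  (-41/4, 23/4)

3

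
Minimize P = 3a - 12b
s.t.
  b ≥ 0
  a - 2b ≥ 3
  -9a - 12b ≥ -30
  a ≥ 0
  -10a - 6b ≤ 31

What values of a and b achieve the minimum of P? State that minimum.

a = 16/5, b = 1/10, minimum P = 42/5

Feasible corners and P = 3a - 12b:
  (3, 0) → P = 9
  (10/3, 0) → P = 10
  (16/5, 1/10) → P = 42/5

At the optimal vertex, a - 2b = 3 and -9a - 12b = -30.
Solving simultaneously gives a = 16/5, b = 1/10.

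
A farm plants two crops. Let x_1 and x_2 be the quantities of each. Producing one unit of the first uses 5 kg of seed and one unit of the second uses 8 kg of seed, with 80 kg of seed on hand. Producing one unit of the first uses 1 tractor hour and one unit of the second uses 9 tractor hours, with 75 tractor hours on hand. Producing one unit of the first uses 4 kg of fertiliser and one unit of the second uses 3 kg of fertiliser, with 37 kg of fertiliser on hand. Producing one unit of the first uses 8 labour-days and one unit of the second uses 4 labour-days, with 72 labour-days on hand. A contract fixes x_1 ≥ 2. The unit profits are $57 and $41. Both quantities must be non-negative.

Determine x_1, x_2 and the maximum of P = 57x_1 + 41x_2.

Feasible corners and P = 57x_1 + 41x_2:
  (9, 0) → P = 513
  (2, 0) → P = 114
  (120/37, 295/37) → P = 18935/37
  (56/17, 135/17) → P = 8727/17
  (2, 73/9) → P = 4019/9
  (17/2, 1) → P = 1051/2

The binding constraints are 4x_1 + 3x_2 = 37 and 8x_1 + 4x_2 = 72.
Solving simultaneously gives x_1 = 17/2, x_2 = 1.

x_1 = 17/2, x_2 = 1, maximum P = 1051/2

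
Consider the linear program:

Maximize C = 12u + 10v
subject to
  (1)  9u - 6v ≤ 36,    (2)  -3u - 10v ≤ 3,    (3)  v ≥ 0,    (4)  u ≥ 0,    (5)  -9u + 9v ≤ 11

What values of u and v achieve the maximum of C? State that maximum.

u = 130/9, v = 47/3, maximum C = 330

Corner points and C = 12u + 10v:
  (4, 0) → C = 48
  (130/9, 47/3) → C = 330
  (0, 0) → C = 0
  (0, 11/9) → C = 110/9

The binding constraints are 9u - 6v = 36 and -9u + 9v = 11.
Solving simultaneously gives u = 130/9, v = 47/3.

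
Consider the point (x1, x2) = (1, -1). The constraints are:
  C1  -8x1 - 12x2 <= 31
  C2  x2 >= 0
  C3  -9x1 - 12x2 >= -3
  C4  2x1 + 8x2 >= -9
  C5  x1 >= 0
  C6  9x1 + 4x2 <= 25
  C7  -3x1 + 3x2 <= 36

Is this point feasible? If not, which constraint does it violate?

not feasible — violates C2

Constraint C2: x2 = -1, which is not ≥ 0. All other constraints are satisfied.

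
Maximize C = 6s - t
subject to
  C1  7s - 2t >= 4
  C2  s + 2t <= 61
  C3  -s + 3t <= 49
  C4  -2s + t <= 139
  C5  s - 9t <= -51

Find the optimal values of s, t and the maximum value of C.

Corner points and C = 6s - t:
  (110/19, 347/19) → C = 313/19
  (138/61, 361/61) → C = 467/61
  (17, 22) → C = 80
  (447/11, 112/11) → C = 2570/11

s = 447/11, t = 112/11, maximum C = 2570/11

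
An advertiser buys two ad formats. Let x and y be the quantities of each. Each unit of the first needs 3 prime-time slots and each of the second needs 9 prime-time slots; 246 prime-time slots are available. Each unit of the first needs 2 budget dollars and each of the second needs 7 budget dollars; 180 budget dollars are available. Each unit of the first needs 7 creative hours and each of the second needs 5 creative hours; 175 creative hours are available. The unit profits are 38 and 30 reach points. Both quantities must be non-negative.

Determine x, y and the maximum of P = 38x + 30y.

x = 25/3, y = 70/3, maximum P = 3050/3

Feasible corners and P = 38x + 30y:
  (0, 0) → P = 0
  (0, 180/7) → P = 5400/7
  (25, 0) → P = 950
  (25/3, 70/3) → P = 3050/3

The optimum lies where 2x + 7y = 180 and 7x + 5y = 175.
Solving simultaneously gives x = 25/3, y = 70/3.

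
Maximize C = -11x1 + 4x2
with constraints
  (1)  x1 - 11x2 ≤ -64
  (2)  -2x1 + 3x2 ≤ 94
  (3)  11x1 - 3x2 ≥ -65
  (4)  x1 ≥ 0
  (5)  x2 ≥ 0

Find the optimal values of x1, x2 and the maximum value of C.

Vertices and C = -11x1 + 4x2:
  (0, 64/11) → C = 256/11
  (29/9, 904/27) → C = 2659/27
  (0, 65/3) → C = 260/3
The feasible region is unbounded (it extends along (11, 1), (3, 2)), but C strictly decreases along every unbounded feasible direction, so there is no improving ray and the maximum is attained at a vertex.

The optimum lies where -2x1 + 3x2 = 94 and 11x1 - 3x2 = -65.
Solving simultaneously gives x1 = 29/9, x2 = 904/27.

x1 = 29/9, x2 = 904/27, maximum C = 2659/27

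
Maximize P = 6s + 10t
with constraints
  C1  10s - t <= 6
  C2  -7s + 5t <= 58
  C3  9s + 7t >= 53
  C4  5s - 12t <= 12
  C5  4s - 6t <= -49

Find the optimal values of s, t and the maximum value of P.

s = 88/43, t = 622/43, maximum P = 6748/43

Feasible corners and P = 6s + 10t:
  (88/43, 622/43) → P = 6748/43
  (85/56, 257/28) → P = 2825/28
  (-3/2, 19/2) → P = 86
  (-25/82, 653/82) → P = 3190/41

The binding constraints are 10s - t = 6 and -7s + 5t = 58.
Solving simultaneously gives s = 88/43, t = 622/43.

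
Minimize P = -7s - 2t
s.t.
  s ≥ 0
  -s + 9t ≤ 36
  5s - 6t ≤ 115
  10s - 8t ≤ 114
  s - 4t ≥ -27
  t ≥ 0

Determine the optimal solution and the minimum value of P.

s = 657/41, t = 237/41, minimum P = -5073/41

Vertices and P = -7s - 2t:
  (0, 4) → P = -8
  (0, 0) → P = 0
  (657/41, 237/41) → P = -5073/41
  (57/5, 0) → P = -399/5

At the optimal vertex, -s + 9t = 36 and 10s - 8t = 114.
Solving simultaneously gives s = 657/41, t = 237/41.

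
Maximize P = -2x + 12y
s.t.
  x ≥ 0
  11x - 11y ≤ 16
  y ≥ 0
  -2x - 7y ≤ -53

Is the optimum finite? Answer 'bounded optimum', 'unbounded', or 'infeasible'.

unbounded

From the feasible point (0, 53/7), moving in the direction (0, 1) keeps every constraint satisfied while P increases without bound.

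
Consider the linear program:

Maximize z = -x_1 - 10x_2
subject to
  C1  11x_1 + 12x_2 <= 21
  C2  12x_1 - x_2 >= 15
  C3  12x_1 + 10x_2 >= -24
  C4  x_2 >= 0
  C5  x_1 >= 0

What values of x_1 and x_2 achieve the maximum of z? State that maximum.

x_1 = 5/4, x_2 = 0, maximum z = -5/4

Corner points and z = -x_1 - 10x_2:
  (201/155, 87/155) → z = -1071/155
  (21/11, 0) → z = -21/11
  (5/4, 0) → z = -5/4

The binding constraints are 12x_1 - x_2 = 15 and x_2 = 0.
Solving simultaneously gives x_1 = 5/4, x_2 = 0.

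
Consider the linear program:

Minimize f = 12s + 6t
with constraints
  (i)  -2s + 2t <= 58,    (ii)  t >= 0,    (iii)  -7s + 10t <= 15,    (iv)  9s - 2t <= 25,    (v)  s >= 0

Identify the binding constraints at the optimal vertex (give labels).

Corner points and f = 12s + 6t:
  (25/9, 0) → f = 100/3
  (0, 0) → f = 0
  (70/19, 155/38) → f = 1305/19
  (0, 3/2) → f = 9

The minimum is at (0, 0). Substituting into each constraint, equality holds for (ii) and (v); the remaining constraints have slack.

(ii) and (v)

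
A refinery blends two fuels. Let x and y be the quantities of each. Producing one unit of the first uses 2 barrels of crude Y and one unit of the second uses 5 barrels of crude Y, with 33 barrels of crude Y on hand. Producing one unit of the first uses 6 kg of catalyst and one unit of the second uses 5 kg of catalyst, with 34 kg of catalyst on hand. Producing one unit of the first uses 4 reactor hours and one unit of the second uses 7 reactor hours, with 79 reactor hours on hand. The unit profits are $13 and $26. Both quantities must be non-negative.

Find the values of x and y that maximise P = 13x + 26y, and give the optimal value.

x = 1/4, y = 13/2, maximum P = 689/4

Extreme points and P = 13x + 26y:
  (0, 0) → P = 0
  (0, 33/5) → P = 858/5
  (17/3, 0) → P = 221/3
  (1/4, 13/2) → P = 689/4

The optimum lies where 2x + 5y = 33 and 6x + 5y = 34.
Solving simultaneously gives x = 1/4, y = 13/2.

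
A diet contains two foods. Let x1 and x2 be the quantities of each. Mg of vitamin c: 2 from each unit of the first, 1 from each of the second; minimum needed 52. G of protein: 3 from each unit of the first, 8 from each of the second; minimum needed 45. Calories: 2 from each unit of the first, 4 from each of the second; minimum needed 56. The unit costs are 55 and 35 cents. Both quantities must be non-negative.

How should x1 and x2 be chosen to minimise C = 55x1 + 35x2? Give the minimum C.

Vertices and C = 55x1 + 35x2:
  (0, 52) → C = 1820
  (28, 0) → C = 1540
  (76/3, 4/3) → C = 1440
The feasible region is unbounded (it extends along (0, 1), (1, 0)), but C strictly increases along every unbounded feasible direction, so there is no improving ray and the minimum is attained at a vertex.

The optimum lies where 2x1 + x2 = 52 and 2x1 + 4x2 = 56.
Solving simultaneously gives x1 = 76/3, x2 = 4/3.

x1 = 76/3, x2 = 4/3, minimum C = 1440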